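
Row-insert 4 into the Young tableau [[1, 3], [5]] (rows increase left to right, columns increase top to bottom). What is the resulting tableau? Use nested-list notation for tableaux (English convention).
4 is larger than every entry of row 1, so it is appended to row 1. The new tableau is [[1, 3, 4], [5]].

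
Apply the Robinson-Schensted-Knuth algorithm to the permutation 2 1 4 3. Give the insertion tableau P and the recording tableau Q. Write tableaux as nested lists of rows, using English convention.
P = [[1, 3], [2, 4]], Q = [[1, 3], [2, 4]]

Insert each entry of the permutation into P by Schensted row insertion, recording in Q the position of each new cell.

After inserting 2: P = [[2]].
After inserting 1: P = [[1], [2]].
After inserting 4: P = [[1, 4], [2]].
After inserting 3: P = [[1, 3], [2, 4]].

So P = [[1, 3], [2, 4]], Q = [[1, 3], [2, 4]].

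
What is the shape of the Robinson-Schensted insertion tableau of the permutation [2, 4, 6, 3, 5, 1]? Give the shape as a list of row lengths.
[3, 2, 1]

RSK row insertion gives P = [[1, 3, 5], [2, 6], [4]], which has shape [3, 2, 1].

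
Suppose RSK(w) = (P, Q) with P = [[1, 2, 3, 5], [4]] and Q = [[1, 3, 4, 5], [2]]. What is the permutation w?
4 1 2 3 5

Reverse the RSK construction: for i from n down to 1, find the cell of Q containing i, remove the entry at that cell from P, and reverse-bump it up through P; the value ejected from row 1 is w(i).

Step i=5: Q has 5 at row 1, column 4; remove that cell from P, ejecting 5. So w(5) = 5. P is now [[1, 2, 3], [4]].
Step i=4: Q has 4 at row 1, column 3; remove that cell from P, ejecting 3. So w(4) = 3. P is now [[1, 2], [4]].
Step i=3: Q has 3 at row 1, column 2; remove that cell from P, ejecting 2. So w(3) = 2. P is now [[1], [4]].
Step i=2: Q has 2 at row 2, column 1; remove 4 from row 2 of P and reverse-bump: 4 enters row 1 and ejects 1. So w(2) = 1. P is now [[4]].
Step i=1: Q has 1 at row 1, column 1; remove that cell from P, ejecting 4. So w(1) = 4. P is now [].

So w = 4 1 2 3 5.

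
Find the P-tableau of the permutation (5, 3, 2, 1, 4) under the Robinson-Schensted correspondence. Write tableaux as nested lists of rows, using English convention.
Insert 5: appended to row 1. P = [[5]].
Insert 3: 3 bumps 5 from row 1; 5 starts row 2. P = [[3], [5]].
Insert 2: 2 bumps 3 from row 1; 3 bumps 5 from row 2; 5 starts row 3. P = [[2], [3], [5]].
Insert 1: 1 bumps 2 from row 1; 2 bumps 3 from row 2; 3 bumps 5 from row 3; 5 starts row 4. P = [[1], [2], [3], [5]].
Insert 4: appended to row 1. P = [[1, 4], [2], [3], [5]].

So P = [[1, 4], [2], [3], [5]].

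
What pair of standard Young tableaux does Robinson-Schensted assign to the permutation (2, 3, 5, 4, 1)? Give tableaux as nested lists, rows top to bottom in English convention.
P = [[1, 3, 4], [2], [5]], Q = [[1, 2, 3], [4], [5]]

Insert each entry of the permutation into P by Schensted row insertion, recording in Q the position of each new cell.

Insert 2: appended to row 1. P = [[2]], Q = [[1]].
Insert 3: appended to row 1. P = [[2, 3]], Q = [[1, 2]].
Insert 5: appended to row 1. P = [[2, 3, 5]], Q = [[1, 2, 3]].
Insert 4: 4 bumps 5 from row 1; 5 starts row 2. P = [[2, 3, 4], [5]], Q = [[1, 2, 3], [4]].
Insert 1: 1 bumps 2 from row 1; 2 bumps 5 from row 2; 5 starts row 3. P = [[1, 3, 4], [2], [5]], Q = [[1, 2, 3], [4], [5]].

So P = [[1, 3, 4], [2], [5]], Q = [[1, 2, 3], [4], [5]].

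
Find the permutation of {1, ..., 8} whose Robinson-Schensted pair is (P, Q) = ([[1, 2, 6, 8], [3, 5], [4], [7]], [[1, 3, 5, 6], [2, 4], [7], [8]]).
4 1 7 5 6 8 3 2

Reverse the RSK construction: for i from n down to 1, find the cell of Q containing i, remove the entry at that cell from P, and reverse-bump it up through P; the value ejected from row 1 is w(i).

Step i=8: Q has 8 at row 4, column 1; remove 7 from row 4 of P and reverse-bump: 7 enters row 3 and ejects 4; 4 enters row 2 and ejects 3; 3 enters row 1 and ejects 2. So w(8) = 2. P is now [[1, 3, 6, 8], [4, 5], [7]].
Step i=7: Q has 7 at row 3, column 1; remove 7 from row 3 of P and reverse-bump: 7 enters row 2 and ejects 5; 5 enters row 1 and ejects 3. So w(7) = 3. P is now [[1, 5, 6, 8], [4, 7]].
Step i=6: Q has 6 at row 1, column 4; remove that cell from P, ejecting 8. So w(6) = 8. P is now [[1, 5, 6], [4, 7]].
Step i=5: Q has 5 at row 1, column 3; remove that cell from P, ejecting 6. So w(5) = 6. P is now [[1, 5], [4, 7]].
Step i=4: Q has 4 at row 2, column 2; remove 7 from row 2 of P and reverse-bump: 7 enters row 1 and ejects 5. So w(4) = 5. P is now [[1, 7], [4]].
Step i=3: Q has 3 at row 1, column 2; remove that cell from P, ejecting 7. So w(3) = 7. P is now [[1], [4]].
Step i=2: Q has 2 at row 2, column 1; remove 4 from row 2 of P and reverse-bump: 4 enters row 1 and ejects 1. So w(2) = 1. P is now [[4]].
Step i=1: Q has 1 at row 1, column 1; remove that cell from P, ejecting 4. So w(1) = 4. P is now [].

So w = 4 1 7 5 6 8 3 2.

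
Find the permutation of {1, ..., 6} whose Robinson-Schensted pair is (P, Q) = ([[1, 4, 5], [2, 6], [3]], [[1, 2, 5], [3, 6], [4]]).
Reverse the RSK construction: for i from n down to 1, find the cell of Q containing i, remove the entry at that cell from P, and reverse-bump it up through P; the value ejected from row 1 is w(i).

Step i=6: Q has 6 at row 2, column 2; remove 6 from row 2 of P and reverse-bump: 6 enters row 1 and ejects 5. So w(6) = 5. P is now [[1, 4, 6], [2], [3]].
Step i=5: Q has 5 at row 1, column 3; remove that cell from P, ejecting 6. So w(5) = 6. P is now [[1, 4], [2], [3]].
Step i=4: Q has 4 at row 3, column 1; remove 3 from row 3 of P and reverse-bump: 3 enters row 2 and ejects 2; 2 enters row 1 and ejects 1. So w(4) = 1. P is now [[2, 4], [3]].
Step i=3: Q has 3 at row 2, column 1; remove 3 from row 2 of P and reverse-bump: 3 enters row 1 and ejects 2. So w(3) = 2. P is now [[3, 4]].
Step i=2: Q has 2 at row 1, column 2; remove that cell from P, ejecting 4. So w(2) = 4. P is now [[3]].
Step i=1: Q has 1 at row 1, column 1; remove that cell from P, ejecting 3. So w(1) = 3. P is now [].

So w = 3 4 2 1 6 5.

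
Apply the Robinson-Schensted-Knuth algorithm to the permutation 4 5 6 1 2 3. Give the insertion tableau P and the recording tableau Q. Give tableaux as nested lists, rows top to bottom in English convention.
Insert each entry of the permutation into P by Schensted row insertion, recording in Q the position of each new cell.

Insert 4: appended to row 1. P = [[4]], Q = [[1]].
Insert 5: appended to row 1. P = [[4, 5]], Q = [[1, 2]].
Insert 6: appended to row 1. P = [[4, 5, 6]], Q = [[1, 2, 3]].
Insert 1: 1 bumps 4 from row 1; 4 starts row 2. P = [[1, 5, 6], [4]], Q = [[1, 2, 3], [4]].
Insert 2: 2 bumps 5 from row 1; 5 appends to row 2. P = [[1, 2, 6], [4, 5]], Q = [[1, 2, 3], [4, 5]].
Insert 3: 3 bumps 6 from row 1; 6 appends to row 2. P = [[1, 2, 3], [4, 5, 6]], Q = [[1, 2, 3], [4, 5, 6]].

So P = [[1, 2, 3], [4, 5, 6]], Q = [[1, 2, 3], [4, 5, 6]].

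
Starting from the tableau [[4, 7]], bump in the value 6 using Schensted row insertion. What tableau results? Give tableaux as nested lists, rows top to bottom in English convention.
In row 1, 6 replaces 7 (the leftmost entry greater than 6); 7 is bumped to row 2. 7 starts a new row 2. The new tableau is [[4, 6], [7]].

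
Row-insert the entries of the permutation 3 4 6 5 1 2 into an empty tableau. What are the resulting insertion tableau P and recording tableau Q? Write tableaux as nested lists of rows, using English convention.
Insert each entry of the permutation into P by Schensted row insertion, recording in Q the position of each new cell.

Insert 3: appended to row 1. P = [[3]].
Insert 4: appended to row 1. P = [[3, 4]].
Insert 6: appended to row 1. P = [[3, 4, 6]].
Insert 5: 5 bumps 6 from row 1; 6 starts row 2. P = [[3, 4, 5], [6]].
Insert 1: 1 bumps 3 from row 1; 3 bumps 6 from row 2; 6 starts row 3. P = [[1, 4, 5], [3], [6]].
Insert 2: 2 bumps 4 from row 1; 4 appends to row 2. P = [[1, 2, 5], [3, 4], [6]].

So P = [[1, 2, 5], [3, 4], [6]], Q = [[1, 2, 3], [4, 6], [5]].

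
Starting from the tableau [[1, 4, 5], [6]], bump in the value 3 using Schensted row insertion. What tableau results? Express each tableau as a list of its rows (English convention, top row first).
[[1, 3, 5], [4], [6]]

In row 1, 3 replaces 4 (the leftmost entry greater than 3); 4 is bumped to row 2. In row 2, 4 replaces 6 (the leftmost entry greater than 4); 6 is bumped to row 3. 6 starts a new row 3. The new tableau is [[1, 3, 5], [4], [6]].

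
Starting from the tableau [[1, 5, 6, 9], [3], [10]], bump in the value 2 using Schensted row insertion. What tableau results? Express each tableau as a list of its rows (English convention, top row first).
In row 1, 2 replaces 5 (the leftmost entry greater than 2); 5 is bumped to row 2. 5 is appended to row 2. The new tableau is [[1, 2, 6, 9], [3, 5], [10]].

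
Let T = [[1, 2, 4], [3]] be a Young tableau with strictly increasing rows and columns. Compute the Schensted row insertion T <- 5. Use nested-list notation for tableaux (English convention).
[[1, 2, 4, 5], [3]]

5 is larger than every entry of row 1, so it is appended to row 1. The new tableau is [[1, 2, 4, 5], [3]].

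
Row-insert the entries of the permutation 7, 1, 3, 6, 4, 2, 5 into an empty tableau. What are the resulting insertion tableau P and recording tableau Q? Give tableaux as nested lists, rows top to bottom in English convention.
P = [[1, 2, 4, 5], [3], [6], [7]], Q = [[1, 3, 4, 7], [2], [5], [6]]

Insert each entry of the permutation into P by Schensted row insertion, recording in Q the position of each new cell.

Insert 7: appended to row 1. P = [[7]], Q = [[1]].
Insert 1: 1 bumps 7 from row 1; 7 starts row 2. P = [[1], [7]], Q = [[1], [2]].
Insert 3: appended to row 1. P = [[1, 3], [7]], Q = [[1, 3], [2]].
Insert 6: appended to row 1. P = [[1, 3, 6], [7]], Q = [[1, 3, 4], [2]].
Insert 4: 4 bumps 6 from row 1; 6 bumps 7 from row 2; 7 starts row 3. P = [[1, 3, 4], [6], [7]], Q = [[1, 3, 4], [2], [5]].
Insert 2: 2 bumps 3 from row 1; 3 bumps 6 from row 2; 6 bumps 7 from row 3; 7 starts row 4. P = [[1, 2, 4], [3], [6], [7]], Q = [[1, 3, 4], [2], [5], [6]].
Insert 5: appended to row 1. P = [[1, 2, 4, 5], [3], [6], [7]], Q = [[1, 3, 4, 7], [2], [5], [6]].

So P = [[1, 2, 4, 5], [3], [6], [7]], Q = [[1, 3, 4, 7], [2], [5], [6]].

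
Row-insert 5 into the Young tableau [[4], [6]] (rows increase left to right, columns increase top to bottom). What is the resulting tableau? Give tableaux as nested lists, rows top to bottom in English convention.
5 is larger than every entry of row 1, so it is appended to row 1. The new tableau is [[4, 5], [6]].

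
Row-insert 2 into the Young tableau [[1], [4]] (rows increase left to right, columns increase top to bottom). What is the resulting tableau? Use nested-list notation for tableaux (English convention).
[[1, 2], [4]]

2 is larger than every entry of row 1, so it is appended to row 1. The new tableau is [[1, 2], [4]].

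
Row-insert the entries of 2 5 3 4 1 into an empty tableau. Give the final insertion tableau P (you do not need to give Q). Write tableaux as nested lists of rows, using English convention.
Insert 2: appended to row 1. P = [[2]].
Insert 5: appended to row 1. P = [[2, 5]].
Insert 3: 3 bumps 5 from row 1; 5 starts row 2. P = [[2, 3], [5]].
Insert 4: appended to row 1. P = [[2, 3, 4], [5]].
Insert 1: 1 bumps 2 from row 1; 2 bumps 5 from row 2; 5 starts row 3. P = [[1, 3, 4], [2], [5]].

So P = [[1, 3, 4], [2], [5]].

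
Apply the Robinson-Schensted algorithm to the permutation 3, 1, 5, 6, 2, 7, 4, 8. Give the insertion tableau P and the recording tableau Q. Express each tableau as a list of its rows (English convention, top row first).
Insert each entry of the permutation into P by Schensted row insertion, recording in Q the position of each new cell.

After inserting 3: P = [[3]].
After inserting 1: P = [[1], [3]].
After inserting 5: P = [[1, 5], [3]].
After inserting 6: P = [[1, 5, 6], [3]].
After inserting 2: P = [[1, 2, 6], [3, 5]].
After inserting 7: P = [[1, 2, 6, 7], [3, 5]].
After inserting 4: P = [[1, 2, 4, 7], [3, 5, 6]].
After inserting 8: P = [[1, 2, 4, 7, 8], [3, 5, 6]].

So P = [[1, 2, 4, 7, 8], [3, 5, 6]], Q = [[1, 3, 4, 6, 8], [2, 5, 7]].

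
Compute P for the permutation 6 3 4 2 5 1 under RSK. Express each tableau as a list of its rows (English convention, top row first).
Insert 6: appended to row 1. P = [[6]].
Insert 3: 3 bumps 6 from row 1; 6 starts row 2. P = [[3], [6]].
Insert 4: appended to row 1. P = [[3, 4], [6]].
Insert 2: 2 bumps 3 from row 1; 3 bumps 6 from row 2; 6 starts row 3. P = [[2, 4], [3], [6]].
Insert 5: appended to row 1. P = [[2, 4, 5], [3], [6]].
Insert 1: 1 bumps 2 from row 1; 2 bumps 3 from row 2; 3 bumps 6 from row 3; 6 starts row 4. P = [[1, 4, 5], [2], [3], [6]].

So P = [[1, 4, 5], [2], [3], [6]].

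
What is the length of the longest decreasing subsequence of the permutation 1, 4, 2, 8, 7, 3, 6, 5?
4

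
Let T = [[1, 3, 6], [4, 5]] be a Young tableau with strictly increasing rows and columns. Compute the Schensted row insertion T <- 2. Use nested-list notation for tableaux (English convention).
[[1, 2, 6], [3, 5], [4]]

In row 1, 2 replaces 3 (the leftmost entry greater than 2); 3 is bumped to row 2. In row 2, 3 replaces 4 (the leftmost entry greater than 3); 4 is bumped to row 3. 4 starts a new row 3. The new tableau is [[1, 2, 6], [3, 5], [4]].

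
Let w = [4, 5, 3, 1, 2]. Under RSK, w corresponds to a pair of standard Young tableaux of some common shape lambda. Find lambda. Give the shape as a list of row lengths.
Row-insert each entry into an empty tableau.

After inserting 4: P = [[4]].
After inserting 5: P = [[4, 5]].
After inserting 3: P = [[3, 5], [4]].
After inserting 1: P = [[1, 5], [3], [4]].
After inserting 2: P = [[1, 2], [3, 5], [4]].

The final insertion tableau P = [[1, 2], [3, 5], [4]] has shape [2, 2, 1].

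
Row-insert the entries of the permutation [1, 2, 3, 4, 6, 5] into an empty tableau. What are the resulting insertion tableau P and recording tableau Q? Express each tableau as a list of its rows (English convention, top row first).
Insert each entry of the permutation into P by Schensted row insertion, recording in Q the position of each new cell.

Insert 1: appended to row 1. P = [[1]], Q = [[1]].
Insert 2: appended to row 1. P = [[1, 2]], Q = [[1, 2]].
Insert 3: appended to row 1. P = [[1, 2, 3]], Q = [[1, 2, 3]].
Insert 4: appended to row 1. P = [[1, 2, 3, 4]], Q = [[1, 2, 3, 4]].
Insert 6: appended to row 1. P = [[1, 2, 3, 4, 6]], Q = [[1, 2, 3, 4, 5]].
Insert 5: 5 bumps 6 from row 1; 6 starts row 2. P = [[1, 2, 3, 4, 5], [6]], Q = [[1, 2, 3, 4, 5], [6]].

So P = [[1, 2, 3, 4, 5], [6]], Q = [[1, 2, 3, 4, 5], [6]].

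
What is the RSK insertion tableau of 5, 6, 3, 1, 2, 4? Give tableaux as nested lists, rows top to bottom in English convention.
P = [[1, 2, 4], [3, 6], [5]]

After inserting 5: P = [[5]].
After inserting 6: P = [[5, 6]].
After inserting 3: P = [[3, 6], [5]].
After inserting 1: P = [[1, 6], [3], [5]].
After inserting 2: P = [[1, 2], [3, 6], [5]].
After inserting 4: P = [[1, 2, 4], [3, 6], [5]].

So P = [[1, 2, 4], [3, 6], [5]].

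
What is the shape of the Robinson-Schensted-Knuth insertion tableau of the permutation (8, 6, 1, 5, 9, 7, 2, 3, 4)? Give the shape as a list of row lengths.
RSK row insertion gives P = [[1, 2, 3, 4], [5, 7], [6, 9], [8]], which has shape [4, 2, 2, 1].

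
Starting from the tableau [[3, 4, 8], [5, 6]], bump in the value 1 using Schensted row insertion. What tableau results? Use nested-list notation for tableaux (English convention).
In row 1, 1 replaces 3 (the leftmost entry greater than 1); 3 is bumped to row 2. In row 2, 3 replaces 5 (the leftmost entry greater than 3); 5 is bumped to row 3. 5 starts a new row 3. The new tableau is [[1, 4, 8], [3, 6], [5]].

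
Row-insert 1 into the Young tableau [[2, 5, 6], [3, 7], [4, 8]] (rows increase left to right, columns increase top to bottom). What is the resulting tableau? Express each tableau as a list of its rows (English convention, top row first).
In row 1, 1 replaces 2 (the leftmost entry greater than 1); 2 is bumped to row 2. In row 2, 2 replaces 3 (the leftmost entry greater than 2); 3 is bumped to row 3. In row 3, 3 replaces 4 (the leftmost entry greater than 3); 4 is bumped to row 4. 4 starts a new row 4. The new tableau is [[1, 5, 6], [2, 7], [3, 8], [4]].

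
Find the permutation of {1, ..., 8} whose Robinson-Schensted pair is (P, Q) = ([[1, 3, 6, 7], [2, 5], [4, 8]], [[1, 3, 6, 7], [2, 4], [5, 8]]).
4 2 8 5 1 6 7 3

Reverse the RSK construction: for i from n down to 1, find the cell of Q containing i, remove the entry at that cell from P, and reverse-bump it up through P; the value ejected from row 1 is w(i).

Step i=8: Q has 8 at row 3, column 2; remove 8 from row 3 of P and reverse-bump: 8 enters row 2 and ejects 5; 5 enters row 1 and ejects 3. So w(8) = 3. P is now [[1, 5, 6, 7], [2, 8], [4]].
Step i=7: Q has 7 at row 1, column 4; remove that cell from P, ejecting 7. So w(7) = 7. P is now [[1, 5, 6], [2, 8], [4]].
Step i=6: Q has 6 at row 1, column 3; remove that cell from P, ejecting 6. So w(6) = 6. P is now [[1, 5], [2, 8], [4]].
Step i=5: Q has 5 at row 3, column 1; remove 4 from row 3 of P and reverse-bump: 4 enters row 2 and ejects 2; 2 enters row 1 and ejects 1. So w(5) = 1. P is now [[2, 5], [4, 8]].
Step i=4: Q has 4 at row 2, column 2; remove 8 from row 2 of P and reverse-bump: 8 enters row 1 and ejects 5. So w(4) = 5. P is now [[2, 8], [4]].
Step i=3: Q has 3 at row 1, column 2; remove that cell from P, ejecting 8. So w(3) = 8. P is now [[2], [4]].
Step i=2: Q has 2 at row 2, column 1; remove 4 from row 2 of P and reverse-bump: 4 enters row 1 and ejects 2. So w(2) = 2. P is now [[4]].
Step i=1: Q has 1 at row 1, column 1; remove that cell from P, ejecting 4. So w(1) = 4. P is now [].

So w = 4 2 8 5 1 6 7 3.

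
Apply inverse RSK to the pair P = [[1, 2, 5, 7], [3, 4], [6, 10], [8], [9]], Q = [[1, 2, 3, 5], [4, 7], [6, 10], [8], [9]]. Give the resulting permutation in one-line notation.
Reverse the RSK construction: for i from n down to 1, find the cell of Q containing i, remove the entry at that cell from P, and reverse-bump it up through P; the value ejected from row 1 is w(i).

Step i=10: Q has 10 at row 3, column 2; remove 10 from row 3 of P and reverse-bump: 10 enters row 2 and ejects 4; 4 enters row 1 and ejects 2. So w(10) = 2. P is now [[1, 4, 5, 7], [3, 10], [6], [8], [9]].
Step i=9: Q has 9 at row 5, column 1; remove 9 from row 5 of P and reverse-bump: 9 enters row 4 and ejects 8; 8 enters row 3 and ejects 6; 6 enters row 2 and ejects 3; 3 enters row 1 and ejects 1. So w(9) = 1. P is now [[3, 4, 5, 7], [6, 10], [8], [9]].
Step i=8: Q has 8 at row 4, column 1; remove 9 from row 4 of P and reverse-bump: 9 enters row 3 and ejects 8; 8 enters row 2 and ejects 6; 6 enters row 1 and ejects 5. So w(8) = 5. P is now [[3, 4, 6, 7], [8, 10], [9]].
Step i=7: Q has 7 at row 2, column 2; remove 10 from row 2 of P and reverse-bump: 10 enters row 1 and ejects 7. So w(7) = 7. P is now [[3, 4, 6, 10], [8], [9]].
Step i=6: Q has 6 at row 3, column 1; remove 9 from row 3 of P and reverse-bump: 9 enters row 2 and ejects 8; 8 enters row 1 and ejects 6. So w(6) = 6. P is now [[3, 4, 8, 10], [9]].
Step i=5: Q has 5 at row 1, column 4; remove that cell from P, ejecting 10. So w(5) = 10. P is now [[3, 4, 8], [9]].
Step i=4: Q has 4 at row 2, column 1; remove 9 from row 2 of P and reverse-bump: 9 enters row 1 and ejects 8. So w(4) = 8. P is now [[3, 4, 9]].
Step i=3: Q has 3 at row 1, column 3; remove that cell from P, ejecting 9. So w(3) = 9. P is now [[3, 4]].
Step i=2: Q has 2 at row 1, column 2; remove that cell from P, ejecting 4. So w(2) = 4. P is now [[3]].
Step i=1: Q has 1 at row 1, column 1; remove that cell from P, ejecting 3. So w(1) = 3. P is now [].

So w = 3 4 9 8 10 6 7 5 1 2.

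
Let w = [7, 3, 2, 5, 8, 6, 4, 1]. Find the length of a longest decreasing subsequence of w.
4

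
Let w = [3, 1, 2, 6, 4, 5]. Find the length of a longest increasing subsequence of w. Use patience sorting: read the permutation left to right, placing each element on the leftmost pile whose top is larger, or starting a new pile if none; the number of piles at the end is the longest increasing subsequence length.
3: new pile. tops = [3]
1: onto pile 1 (replacing 3). tops = [1]
2: new pile. tops = [1, 2]
6: new pile. tops = [1, 2, 6]
4: onto pile 3 (replacing 6). tops = [1, 2, 4]
5: new pile. tops = [1, 2, 4, 5]

4 piles, so the longest increasing subsequence has length 4.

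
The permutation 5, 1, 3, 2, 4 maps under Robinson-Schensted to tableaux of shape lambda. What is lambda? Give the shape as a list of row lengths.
[3, 1, 1]

Row-insert each entry into an empty tableau.

After inserting 5: P = [[5]].
After inserting 1: P = [[1], [5]].
After inserting 3: P = [[1, 3], [5]].
After inserting 2: P = [[1, 2], [3], [5]].
After inserting 4: P = [[1, 2, 4], [3], [5]].

The final insertion tableau P = [[1, 2, 4], [3], [5]] has shape [3, 1, 1].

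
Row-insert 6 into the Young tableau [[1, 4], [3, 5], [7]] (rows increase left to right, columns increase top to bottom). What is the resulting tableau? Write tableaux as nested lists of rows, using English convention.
[[1, 4, 6], [3, 5], [7]]

6 is larger than every entry of row 1, so it is appended to row 1. The new tableau is [[1, 4, 6], [3, 5], [7]].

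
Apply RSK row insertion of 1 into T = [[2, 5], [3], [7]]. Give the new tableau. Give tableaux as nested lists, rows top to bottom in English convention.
[[1, 5], [2], [3], [7]]

In row 1, 1 replaces 2 (the leftmost entry greater than 1); 2 is bumped to row 2. In row 2, 2 replaces 3 (the leftmost entry greater than 2); 3 is bumped to row 3. In row 3, 3 replaces 7 (the leftmost entry greater than 3); 7 is bumped to row 4. 7 starts a new row 4. The new tableau is [[1, 5], [2], [3], [7]].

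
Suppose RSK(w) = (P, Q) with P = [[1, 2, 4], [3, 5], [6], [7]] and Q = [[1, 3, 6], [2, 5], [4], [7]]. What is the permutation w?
Reverse the RSK construction: for i from n down to 1, find the cell of Q containing i, remove the entry at that cell from P, and reverse-bump it up through P; the value ejected from row 1 is w(i).

Step i=7: Q has 7 at row 4, column 1; remove 7 from row 4 of P and reverse-bump: 7 enters row 3 and ejects 6; 6 enters row 2 and ejects 5; 5 enters row 1 and ejects 4. So w(7) = 4. P is now [[1, 2, 5], [3, 6], [7]].
Step i=6: Q has 6 at row 1, column 3; remove that cell from P, ejecting 5. So w(6) = 5. P is now [[1, 2], [3, 6], [7]].
Step i=5: Q has 5 at row 2, column 2; remove 6 from row 2 of P and reverse-bump: 6 enters row 1 and ejects 2. So w(5) = 2. P is now [[1, 6], [3], [7]].
Step i=4: Q has 4 at row 3, column 1; remove 7 from row 3 of P and reverse-bump: 7 enters row 2 and ejects 3; 3 enters row 1 and ejects 1. So w(4) = 1. P is now [[3, 6], [7]].
Step i=3: Q has 3 at row 1, column 2; remove that cell from P, ejecting 6. So w(3) = 6. P is now [[3], [7]].
Step i=2: Q has 2 at row 2, column 1; remove 7 from row 2 of P and reverse-bump: 7 enters row 1 and ejects 3. So w(2) = 3. P is now [[7]].
Step i=1: Q has 1 at row 1, column 1; remove that cell from P, ejecting 7. So w(1) = 7. P is now [].

So w = 7 3 6 1 2 5 4.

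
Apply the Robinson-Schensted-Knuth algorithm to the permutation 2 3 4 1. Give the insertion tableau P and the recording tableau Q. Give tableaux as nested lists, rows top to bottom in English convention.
P = [[1, 3, 4], [2]], Q = [[1, 2, 3], [4]]

Insert each entry of the permutation into P by Schensted row insertion, recording in Q the position of each new cell.

Insert 2: appended to row 1. P = [[2]].
Insert 3: appended to row 1. P = [[2, 3]].
Insert 4: appended to row 1. P = [[2, 3, 4]].
Insert 1: 1 bumps 2 from row 1; 2 starts row 2. P = [[1, 3, 4], [2]].

So P = [[1, 3, 4], [2]], Q = [[1, 2, 3], [4]].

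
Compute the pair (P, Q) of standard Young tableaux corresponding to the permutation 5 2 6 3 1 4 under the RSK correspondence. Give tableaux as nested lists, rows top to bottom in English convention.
Insert each entry of the permutation into P by Schensted row insertion, recording in Q the position of each new cell.

After inserting 5: P = [[5]].
After inserting 2: P = [[2], [5]].
After inserting 6: P = [[2, 6], [5]].
After inserting 3: P = [[2, 3], [5, 6]].
After inserting 1: P = [[1, 3], [2, 6], [5]].
After inserting 4: P = [[1, 3, 4], [2, 6], [5]].

So P = [[1, 3, 4], [2, 6], [5]], Q = [[1, 3, 6], [2, 4], [5]].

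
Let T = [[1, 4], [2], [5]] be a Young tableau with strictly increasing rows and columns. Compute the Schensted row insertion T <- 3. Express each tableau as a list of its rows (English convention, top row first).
In row 1, 3 replaces 4 (the leftmost entry greater than 3); 4 is bumped to row 2. 4 is appended to row 2. The new tableau is [[1, 3], [2, 4], [5]].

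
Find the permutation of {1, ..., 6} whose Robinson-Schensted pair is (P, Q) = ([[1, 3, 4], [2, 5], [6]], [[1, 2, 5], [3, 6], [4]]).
2 6 3 1 5 4

Reverse the RSK construction: for i from n down to 1, find the cell of Q containing i, remove the entry at that cell from P, and reverse-bump it up through P; the value ejected from row 1 is w(i).

Step i=6: Q has 6 at row 2, column 2; remove 5 from row 2 of P and reverse-bump: 5 enters row 1 and ejects 4. So w(6) = 4. P is now [[1, 3, 5], [2], [6]].
Step i=5: Q has 5 at row 1, column 3; remove that cell from P, ejecting 5. So w(5) = 5. P is now [[1, 3], [2], [6]].
Step i=4: Q has 4 at row 3, column 1; remove 6 from row 3 of P and reverse-bump: 6 enters row 2 and ejects 2; 2 enters row 1 and ejects 1. So w(4) = 1. P is now [[2, 3], [6]].
Step i=3: Q has 3 at row 2, column 1; remove 6 from row 2 of P and reverse-bump: 6 enters row 1 and ejects 3. So w(3) = 3. P is now [[2, 6]].
Step i=2: Q has 2 at row 1, column 2; remove that cell from P, ejecting 6. So w(2) = 6. P is now [[2]].
Step i=1: Q has 1 at row 1, column 1; remove that cell from P, ejecting 2. So w(1) = 2. P is now [].

So w = 2 6 3 1 5 4.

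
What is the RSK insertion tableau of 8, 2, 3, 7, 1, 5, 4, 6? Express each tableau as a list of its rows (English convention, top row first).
P = [[1, 3, 4, 6], [2, 5], [7], [8]]

Insert 8: appended to row 1. P = [[8]].
Insert 2: 2 bumps 8 from row 1; 8 starts row 2. P = [[2], [8]].
Insert 3: appended to row 1. P = [[2, 3], [8]].
Insert 7: appended to row 1. P = [[2, 3, 7], [8]].
Insert 1: 1 bumps 2 from row 1; 2 bumps 8 from row 2; 8 starts row 3. P = [[1, 3, 7], [2], [8]].
Insert 5: 5 bumps 7 from row 1; 7 appends to row 2. P = [[1, 3, 5], [2, 7], [8]].
Insert 4: 4 bumps 5 from row 1; 5 bumps 7 from row 2; 7 bumps 8 from row 3; 8 starts row 4. P = [[1, 3, 4], [2, 5], [7], [8]].
Insert 6: appended to row 1. P = [[1, 3, 4, 6], [2, 5], [7], [8]].

So P = [[1, 3, 4, 6], [2, 5], [7], [8]].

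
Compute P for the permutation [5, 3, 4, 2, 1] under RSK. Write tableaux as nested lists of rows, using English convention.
P = [[1, 4], [2], [3], [5]]

Insert 5: appended to row 1. P = [[5]].
Insert 3: 3 bumps 5 from row 1; 5 starts row 2. P = [[3], [5]].
Insert 4: appended to row 1. P = [[3, 4], [5]].
Insert 2: 2 bumps 3 from row 1; 3 bumps 5 from row 2; 5 starts row 3. P = [[2, 4], [3], [5]].
Insert 1: 1 bumps 2 from row 1; 2 bumps 3 from row 2; 3 bumps 5 from row 3; 5 starts row 4. P = [[1, 4], [2], [3], [5]].

So P = [[1, 4], [2], [3], [5]].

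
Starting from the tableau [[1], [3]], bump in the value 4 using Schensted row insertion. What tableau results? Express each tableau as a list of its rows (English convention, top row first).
[[1, 4], [3]]

4 is larger than every entry of row 1, so it is appended to row 1. The new tableau is [[1, 4], [3]].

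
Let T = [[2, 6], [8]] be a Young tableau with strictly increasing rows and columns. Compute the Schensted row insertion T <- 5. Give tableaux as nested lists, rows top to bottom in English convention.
[[2, 5], [6], [8]]

In row 1, 5 replaces 6 (the leftmost entry greater than 5); 6 is bumped to row 2. In row 2, 6 replaces 8 (the leftmost entry greater than 6); 8 is bumped to row 3. 8 starts a new row 3. The new tableau is [[2, 5], [6], [8]].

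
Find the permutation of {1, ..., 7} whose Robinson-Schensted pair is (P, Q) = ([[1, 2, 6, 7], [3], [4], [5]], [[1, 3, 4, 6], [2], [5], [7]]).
Reverse the RSK construction: for i from n down to 1, find the cell of Q containing i, remove the entry at that cell from P, and reverse-bump it up through P; the value ejected from row 1 is w(i).

Step i=7: Q has 7 at row 4, column 1; remove 5 from row 4 of P and reverse-bump: 5 enters row 3 and ejects 4; 4 enters row 2 and ejects 3; 3 enters row 1 and ejects 2. So w(7) = 2. P is now [[1, 3, 6, 7], [4], [5]].
Step i=6: Q has 6 at row 1, column 4; remove that cell from P, ejecting 7. So w(6) = 7. P is now [[1, 3, 6], [4], [5]].
Step i=5: Q has 5 at row 3, column 1; remove 5 from row 3 of P and reverse-bump: 5 enters row 2 and ejects 4; 4 enters row 1 and ejects 3. So w(5) = 3. P is now [[1, 4, 6], [5]].
Step i=4: Q has 4 at row 1, column 3; remove that cell from P, ejecting 6. So w(4) = 6. P is now [[1, 4], [5]].
Step i=3: Q has 3 at row 1, column 2; remove that cell from P, ejecting 4. So w(3) = 4. P is now [[1], [5]].
Step i=2: Q has 2 at row 2, column 1; remove 5 from row 2 of P and reverse-bump: 5 enters row 1 and ejects 1. So w(2) = 1. P is now [[5]].
Step i=1: Q has 1 at row 1, column 1; remove that cell from P, ejecting 5. So w(1) = 5. P is now [].

So w = 5 1 4 6 3 7 2.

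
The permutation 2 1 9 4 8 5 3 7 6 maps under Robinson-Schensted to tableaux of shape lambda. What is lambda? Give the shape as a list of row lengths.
[4, 3, 1, 1]

RSK row insertion gives P = [[1, 3, 5, 6], [2, 4, 7], [8], [9]], which has shape [4, 3, 1, 1].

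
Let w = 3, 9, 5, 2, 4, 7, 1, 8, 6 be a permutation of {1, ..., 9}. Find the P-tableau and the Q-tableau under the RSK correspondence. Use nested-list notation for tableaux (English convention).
P = [[1, 4, 6, 8], [2, 5, 7], [3], [9]], Q = [[1, 2, 6, 8], [3, 5, 9], [4], [7]]

Insert each entry of the permutation into P by Schensted row insertion, recording in Q the position of each new cell.

Insert 3: appended to row 1. P = [[3]].
Insert 9: appended to row 1. P = [[3, 9]].
Insert 5: 5 bumps 9 from row 1; 9 starts row 2. P = [[3, 5], [9]].
Insert 2: 2 bumps 3 from row 1; 3 bumps 9 from row 2; 9 starts row 3. P = [[2, 5], [3], [9]].
Insert 4: 4 bumps 5 from row 1; 5 appends to row 2. P = [[2, 4], [3, 5], [9]].
Insert 7: appended to row 1. P = [[2, 4, 7], [3, 5], [9]].
Insert 1: 1 bumps 2 from row 1; 2 bumps 3 from row 2; 3 bumps 9 from row 3; 9 starts row 4. P = [[1, 4, 7], [2, 5], [3], [9]].
Insert 8: appended to row 1. P = [[1, 4, 7, 8], [2, 5], [3], [9]].
Insert 6: 6 bumps 7 from row 1; 7 appends to row 2. P = [[1, 4, 6, 8], [2, 5, 7], [3], [9]].

So P = [[1, 4, 6, 8], [2, 5, 7], [3], [9]], Q = [[1, 2, 6, 8], [3, 5, 9], [4], [7]].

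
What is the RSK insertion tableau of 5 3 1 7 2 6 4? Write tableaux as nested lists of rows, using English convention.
P = [[1, 2, 4], [3, 6], [5, 7]]

Insert 5: appended to row 1. P = [[5]].
Insert 3: 3 bumps 5 from row 1; 5 starts row 2. P = [[3], [5]].
Insert 1: 1 bumps 3 from row 1; 3 bumps 5 from row 2; 5 starts row 3. P = [[1], [3], [5]].
Insert 7: appended to row 1. P = [[1, 7], [3], [5]].
Insert 2: 2 bumps 7 from row 1; 7 appends to row 2. P = [[1, 2], [3, 7], [5]].
Insert 6: appended to row 1. P = [[1, 2, 6], [3, 7], [5]].
Insert 4: 4 bumps 6 from row 1; 6 bumps 7 from row 2; 7 appends to row 3. P = [[1, 2, 4], [3, 6], [5, 7]].

So P = [[1, 2, 4], [3, 6], [5, 7]].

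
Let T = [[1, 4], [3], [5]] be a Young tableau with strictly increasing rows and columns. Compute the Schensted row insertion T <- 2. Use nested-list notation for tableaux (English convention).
In row 1, 2 replaces 4 (the leftmost entry greater than 2); 4 is bumped to row 2. 4 is appended to row 2. The new tableau is [[1, 2], [3, 4], [5]].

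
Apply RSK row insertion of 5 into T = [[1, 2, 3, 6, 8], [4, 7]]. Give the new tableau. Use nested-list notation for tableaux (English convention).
In row 1, 5 replaces 6 (the leftmost entry greater than 5); 6 is bumped to row 2. In row 2, 6 replaces 7 (the leftmost entry greater than 6); 7 is bumped to row 3. 7 starts a new row 3. The new tableau is [[1, 2, 3, 5, 8], [4, 6], [7]].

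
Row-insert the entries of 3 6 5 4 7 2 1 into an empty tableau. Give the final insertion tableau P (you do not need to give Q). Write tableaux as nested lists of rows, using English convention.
Insert 3: appended to row 1. P = [[3]].
Insert 6: appended to row 1. P = [[3, 6]].
Insert 5: 5 bumps 6 from row 1; 6 starts row 2. P = [[3, 5], [6]].
Insert 4: 4 bumps 5 from row 1; 5 bumps 6 from row 2; 6 starts row 3. P = [[3, 4], [5], [6]].
Insert 7: appended to row 1. P = [[3, 4, 7], [5], [6]].
Insert 2: 2 bumps 3 from row 1; 3 bumps 5 from row 2; 5 bumps 6 from row 3; 6 starts row 4. P = [[2, 4, 7], [3], [5], [6]].
Insert 1: 1 bumps 2 from row 1; 2 bumps 3 from row 2; 3 bumps 5 from row 3; 5 bumps 6 from row 4; 6 starts row 5. P = [[1, 4, 7], [2], [3], [5], [6]].

So P = [[1, 4, 7], [2], [3], [5], [6]].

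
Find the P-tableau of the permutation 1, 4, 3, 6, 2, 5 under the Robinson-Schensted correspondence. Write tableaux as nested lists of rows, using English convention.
Insert 1: appended to row 1. P = [[1]].
Insert 4: appended to row 1. P = [[1, 4]].
Insert 3: 3 bumps 4 from row 1; 4 starts row 2. P = [[1, 3], [4]].
Insert 6: appended to row 1. P = [[1, 3, 6], [4]].
Insert 2: 2 bumps 3 from row 1; 3 bumps 4 from row 2; 4 starts row 3. P = [[1, 2, 6], [3], [4]].
Insert 5: 5 bumps 6 from row 1; 6 appends to row 2. P = [[1, 2, 5], [3, 6], [4]].

So P = [[1, 2, 5], [3, 6], [4]].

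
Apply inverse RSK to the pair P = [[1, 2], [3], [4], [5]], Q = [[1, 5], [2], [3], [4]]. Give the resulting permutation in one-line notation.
5 4 3 1 2

Reverse the RSK construction: for i from n down to 1, find the cell of Q containing i, remove the entry at that cell from P, and reverse-bump it up through P; the value ejected from row 1 is w(i).

Step i=5: Q has 5 at row 1, column 2; remove that cell from P, ejecting 2. So w(5) = 2. P is now [[1], [3], [4], [5]].
Step i=4: Q has 4 at row 4, column 1; remove 5 from row 4 of P and reverse-bump: 5 enters row 3 and ejects 4; 4 enters row 2 and ejects 3; 3 enters row 1 and ejects 1. So w(4) = 1. P is now [[3], [4], [5]].
Step i=3: Q has 3 at row 3, column 1; remove 5 from row 3 of P and reverse-bump: 5 enters row 2 and ejects 4; 4 enters row 1 and ejects 3. So w(3) = 3. P is now [[4], [5]].
Step i=2: Q has 2 at row 2, column 1; remove 5 from row 2 of P and reverse-bump: 5 enters row 1 and ejects 4. So w(2) = 4. P is now [[5]].
Step i=1: Q has 1 at row 1, column 1; remove that cell from P, ejecting 5. So w(1) = 5. P is now [].

So w = 5 4 3 1 2.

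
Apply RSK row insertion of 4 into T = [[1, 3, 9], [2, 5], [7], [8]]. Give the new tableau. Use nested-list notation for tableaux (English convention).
In row 1, 4 replaces 9 (the leftmost entry greater than 4); 9 is bumped to row 2. 9 is appended to row 2. The new tableau is [[1, 3, 4], [2, 5, 9], [7], [8]].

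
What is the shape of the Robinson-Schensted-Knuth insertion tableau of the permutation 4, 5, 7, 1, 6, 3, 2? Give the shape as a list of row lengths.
Row-insert each entry into an empty tableau.

After inserting 4: P = [[4]].
After inserting 5: P = [[4, 5]].
After inserting 7: P = [[4, 5, 7]].
After inserting 1: P = [[1, 5, 7], [4]].
After inserting 6: P = [[1, 5, 6], [4, 7]].
After inserting 3: P = [[1, 3, 6], [4, 5], [7]].
After inserting 2: P = [[1, 2, 6], [3, 5], [4], [7]].

The final insertion tableau P = [[1, 2, 6], [3, 5], [4], [7]] has shape [3, 2, 1, 1].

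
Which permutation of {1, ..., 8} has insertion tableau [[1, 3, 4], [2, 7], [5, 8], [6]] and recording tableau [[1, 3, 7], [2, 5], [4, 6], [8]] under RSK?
Reverse the RSK construction: for i from n down to 1, find the cell of Q containing i, remove the entry at that cell from P, and reverse-bump it up through P; the value ejected from row 1 is w(i).

Step i=8: Q has 8 at row 4, column 1; remove 6 from row 4 of P and reverse-bump: 6 enters row 3 and ejects 5; 5 enters row 2 and ejects 2; 2 enters row 1 and ejects 1. So w(8) = 1. P is now [[2, 3, 4], [5, 7], [6, 8]].
Step i=7: Q has 7 at row 1, column 3; remove that cell from P, ejecting 4. So w(7) = 4. P is now [[2, 3], [5, 7], [6, 8]].
Step i=6: Q has 6 at row 3, column 2; remove 8 from row 3 of P and reverse-bump: 8 enters row 2 and ejects 7; 7 enters row 1 and ejects 3. So w(6) = 3. P is now [[2, 7], [5, 8], [6]].
Step i=5: Q has 5 at row 2, column 2; remove 8 from row 2 of P and reverse-bump: 8 enters row 1 and ejects 7. So w(5) = 7. P is now [[2, 8], [5], [6]].
Step i=4: Q has 4 at row 3, column 1; remove 6 from row 3 of P and reverse-bump: 6 enters row 2 and ejects 5; 5 enters row 1 and ejects 2. So w(4) = 2. P is now [[5, 8], [6]].
Step i=3: Q has 3 at row 1, column 2; remove that cell from P, ejecting 8. So w(3) = 8. P is now [[5], [6]].
Step i=2: Q has 2 at row 2, column 1; remove 6 from row 2 of P and reverse-bump: 6 enters row 1 and ejects 5. So w(2) = 5. P is now [[6]].
Step i=1: Q has 1 at row 1, column 1; remove that cell from P, ejecting 6. So w(1) = 6. P is now [].

So w = 6 5 8 2 7 3 4 1.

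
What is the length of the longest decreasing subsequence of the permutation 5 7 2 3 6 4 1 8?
4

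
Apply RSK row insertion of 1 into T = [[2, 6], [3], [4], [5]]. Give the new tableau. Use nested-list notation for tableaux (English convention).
[[1, 6], [2], [3], [4], [5]]

In row 1, 1 replaces 2 (the leftmost entry greater than 1); 2 is bumped to row 2. In row 2, 2 replaces 3 (the leftmost entry greater than 2); 3 is bumped to row 3. In row 3, 3 replaces 4 (the leftmost entry greater than 3); 4 is bumped to row 4. In row 4, 4 replaces 5 (the leftmost entry greater than 4); 5 is bumped to row 5. 5 starts a new row 5. The new tableau is [[1, 6], [2], [3], [4], [5]].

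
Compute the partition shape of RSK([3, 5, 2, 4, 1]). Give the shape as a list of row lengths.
[2, 2, 1]

RSK row insertion gives P = [[1, 4], [2, 5], [3]], which has shape [2, 2, 1].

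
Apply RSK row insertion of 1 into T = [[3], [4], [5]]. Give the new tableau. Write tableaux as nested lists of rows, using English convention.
[[1], [3], [4], [5]]

In row 1, 1 replaces 3 (the leftmost entry greater than 1); 3 is bumped to row 2. In row 2, 3 replaces 4 (the leftmost entry greater than 3); 4 is bumped to row 3. In row 3, 4 replaces 5 (the leftmost entry greater than 4); 5 is bumped to row 4. 5 starts a new row 4. The new tableau is [[1], [3], [4], [5]].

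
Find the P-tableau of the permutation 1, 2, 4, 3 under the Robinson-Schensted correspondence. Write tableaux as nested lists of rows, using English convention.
Insert 1: appended to row 1. P = [[1]].
Insert 2: appended to row 1. P = [[1, 2]].
Insert 4: appended to row 1. P = [[1, 2, 4]].
Insert 3: 3 bumps 4 from row 1; 4 starts row 2. P = [[1, 2, 3], [4]].

So P = [[1, 2, 3], [4]].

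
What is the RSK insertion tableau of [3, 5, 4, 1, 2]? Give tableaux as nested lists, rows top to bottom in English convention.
After inserting 3: P = [[3]].
After inserting 5: P = [[3, 5]].
After inserting 4: P = [[3, 4], [5]].
After inserting 1: P = [[1, 4], [3], [5]].
After inserting 2: P = [[1, 2], [3, 4], [5]].

So P = [[1, 2], [3, 4], [5]].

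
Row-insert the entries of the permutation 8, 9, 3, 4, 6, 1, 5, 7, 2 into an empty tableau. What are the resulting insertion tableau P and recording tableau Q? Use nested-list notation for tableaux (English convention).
P = [[1, 2, 5, 7], [3, 4], [6, 9], [8]], Q = [[1, 2, 5, 8], [3, 4], [6, 7], [9]]

Insert each entry of the permutation into P by Schensted row insertion, recording in Q the position of each new cell.

Insert 8: appended to row 1. P = [[8]], Q = [[1]].
Insert 9: appended to row 1. P = [[8, 9]], Q = [[1, 2]].
Insert 3: 3 bumps 8 from row 1; 8 starts row 2. P = [[3, 9], [8]], Q = [[1, 2], [3]].
Insert 4: 4 bumps 9 from row 1; 9 appends to row 2. P = [[3, 4], [8, 9]], Q = [[1, 2], [3, 4]].
Insert 6: appended to row 1. P = [[3, 4, 6], [8, 9]], Q = [[1, 2, 5], [3, 4]].
Insert 1: 1 bumps 3 from row 1; 3 bumps 8 from row 2; 8 starts row 3. P = [[1, 4, 6], [3, 9], [8]], Q = [[1, 2, 5], [3, 4], [6]].
Insert 5: 5 bumps 6 from row 1; 6 bumps 9 from row 2; 9 appends to row 3. P = [[1, 4, 5], [3, 6], [8, 9]], Q = [[1, 2, 5], [3, 4], [6, 7]].
Insert 7: appended to row 1. P = [[1, 4, 5, 7], [3, 6], [8, 9]], Q = [[1, 2, 5, 8], [3, 4], [6, 7]].
Insert 2: 2 bumps 4 from row 1; 4 bumps 6 from row 2; 6 bumps 8 from row 3; 8 starts row 4. P = [[1, 2, 5, 7], [3, 4], [6, 9], [8]], Q = [[1, 2, 5, 8], [3, 4], [6, 7], [9]].

So P = [[1, 2, 5, 7], [3, 4], [6, 9], [8]], Q = [[1, 2, 5, 8], [3, 4], [6, 7], [9]].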